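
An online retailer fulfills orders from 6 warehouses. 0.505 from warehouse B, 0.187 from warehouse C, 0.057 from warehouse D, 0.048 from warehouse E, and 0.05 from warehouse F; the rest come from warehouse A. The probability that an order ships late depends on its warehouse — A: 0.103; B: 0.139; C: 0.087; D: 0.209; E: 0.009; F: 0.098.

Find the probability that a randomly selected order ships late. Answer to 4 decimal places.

P(A) = 1 − (0.505 + 0.187 + 0.057 + 0.048 + 0.05) = 0.153.
P(L) = P(L|A)·P(A) + P(L|B)·P(B) + P(L|C)·P(C) + P(L|D)·P(D) + P(L|E)·P(E) + P(L|F)·P(F)
      = 0.103·0.153 + 0.139·0.505 + 0.087·0.187 + 0.209·0.057 + 0.009·0.048 + 0.098·0.05
      = 0.015759 + 0.070195 + 0.016269 + 0.011913 + 0.000432 + 0.0049 = 0.119468

P(L) ≈ 0.1195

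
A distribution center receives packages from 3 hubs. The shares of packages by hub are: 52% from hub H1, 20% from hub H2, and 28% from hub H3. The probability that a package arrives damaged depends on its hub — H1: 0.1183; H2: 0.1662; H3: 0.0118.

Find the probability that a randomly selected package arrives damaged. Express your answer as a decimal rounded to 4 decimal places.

P(D) ≈ 0.0981

Summing over the partition,
P(D) = P(D|H1)·P(H1) + P(D|H2)·P(H2) + P(D|H3)·P(H3)
      = 0.1183·0.52 + 0.1662·0.2 + 0.0118·0.28
      = 0.061516 + 0.03324 + 0.003304 = 0.09806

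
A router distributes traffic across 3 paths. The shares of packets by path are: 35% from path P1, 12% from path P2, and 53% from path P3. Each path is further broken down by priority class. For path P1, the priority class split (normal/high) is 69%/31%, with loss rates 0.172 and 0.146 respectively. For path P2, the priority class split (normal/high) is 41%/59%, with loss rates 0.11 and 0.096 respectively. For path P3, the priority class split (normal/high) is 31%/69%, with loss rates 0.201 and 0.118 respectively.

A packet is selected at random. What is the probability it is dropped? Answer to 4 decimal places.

P(L) ≈ 0.1458

P(L|P1) = 0.69·0.172 + 0.31·0.146 = 0.11868 + 0.04526 = 0.16394
P(L|P2) = 0.41·0.11 + 0.59·0.096 = 0.0451 + 0.05664 = 0.10174
P(L|P3) = 0.31·0.201 + 0.69·0.118 = 0.06231 + 0.08142 = 0.14373
By total probability over the outer partition,
P(L) = 0.35·0.16394 + 0.12·0.10174 + 0.53·0.14373
      = 0.057379 + 0.0122088 + 0.0761769 = 0.1457647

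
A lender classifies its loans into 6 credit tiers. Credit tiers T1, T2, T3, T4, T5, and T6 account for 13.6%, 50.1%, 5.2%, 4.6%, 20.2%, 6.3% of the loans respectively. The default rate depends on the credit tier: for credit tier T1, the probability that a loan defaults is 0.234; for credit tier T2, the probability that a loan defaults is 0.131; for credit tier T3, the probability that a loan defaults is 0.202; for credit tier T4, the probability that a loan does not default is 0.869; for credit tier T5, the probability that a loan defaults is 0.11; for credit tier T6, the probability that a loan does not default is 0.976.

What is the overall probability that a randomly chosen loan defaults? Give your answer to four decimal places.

0.1377

P(D|T4) = 1 − 0.869 = 0.131.
P(D|T6) = 1 − 0.976 = 0.024.
By the law of total probability,
P(D) = P(D|T1)·P(T1) + P(D|T2)·P(T2) + P(D|T3)·P(T3) + P(D|T4)·P(T4) + P(D|T5)·P(T5) + P(D|T6)·P(T6)
      = 0.234·0.136 + 0.131·0.501 + 0.202·0.052 + 0.131·0.046 + 0.11·0.202 + 0.024·0.063
      = 0.031824 + 0.065631 + 0.010504 + 0.006026 + 0.02222 + 0.001512 = 0.137717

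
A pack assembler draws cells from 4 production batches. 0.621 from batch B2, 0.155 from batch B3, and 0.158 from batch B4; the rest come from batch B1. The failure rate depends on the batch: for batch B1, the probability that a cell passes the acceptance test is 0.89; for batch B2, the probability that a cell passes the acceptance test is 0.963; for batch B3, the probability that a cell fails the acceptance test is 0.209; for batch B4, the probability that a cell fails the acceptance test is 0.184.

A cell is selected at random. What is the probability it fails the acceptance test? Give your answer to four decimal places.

P(B1) = 1 − (0.621 + 0.155 + 0.158) = 0.066.
P(F|B1) = 1 − 0.89 = 0.11.
P(F|B2) = 1 − 0.963 = 0.037.
By the law of total probability,
P(F) = P(F|B1)·P(B1) + P(F|B2)·P(B2) + P(F|B3)·P(B3) + P(F|B4)·P(B4)
      = 0.11·0.066 + 0.037·0.621 + 0.209·0.155 + 0.184·0.158
      = 0.00726 + 0.022977 + 0.032395 + 0.029072 = 0.091704

0.0917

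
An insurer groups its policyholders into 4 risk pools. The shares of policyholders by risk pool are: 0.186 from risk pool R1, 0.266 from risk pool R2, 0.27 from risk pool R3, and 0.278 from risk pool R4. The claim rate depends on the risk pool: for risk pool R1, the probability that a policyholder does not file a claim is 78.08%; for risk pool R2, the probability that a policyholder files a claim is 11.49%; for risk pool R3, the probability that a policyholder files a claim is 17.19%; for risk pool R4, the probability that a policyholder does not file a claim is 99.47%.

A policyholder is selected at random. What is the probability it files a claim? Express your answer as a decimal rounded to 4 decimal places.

P(C) ≈ 0.1192

P(C|R1) = 1 − 0.7808 = 0.2192.
P(C|R4) = 1 − 0.9947 = 0.0053.
P(C) = P(C|R1)·P(R1) + P(C|R2)·P(R2) + P(C|R3)·P(R3) + P(C|R4)·P(R4)
      = 0.2192·0.186 + 0.1149·0.266 + 0.1719·0.27 + 0.0053·0.278
      = 0.0407712 + 0.0305634 + 0.046413 + 0.0014734 = 0.119221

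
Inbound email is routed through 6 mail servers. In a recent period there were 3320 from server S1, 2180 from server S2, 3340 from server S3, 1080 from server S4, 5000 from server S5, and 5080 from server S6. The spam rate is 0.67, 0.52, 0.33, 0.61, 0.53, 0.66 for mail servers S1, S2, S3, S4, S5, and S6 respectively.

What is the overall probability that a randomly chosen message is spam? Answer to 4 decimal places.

Total: 3320 + 2180 + 3340 + 1080 + 5000 + 5080 = 20000.
P(S1) = 3320/20000 = 0.166. P(S2) = 2180/20000 = 0.109. P(S3) = 3340/20000 = 0.167. P(S4) = 1080/20000 = 0.054. P(S5) = 5000/20000 = 0.25. P(S6) = 5080/20000 = 0.254.
P(S) = P(S|S1)·P(S1) + P(S|S2)·P(S2) + P(S|S3)·P(S3) + P(S|S4)·P(S4) + P(S|S5)·P(S5) + P(S|S6)·P(S6)
      = 0.67·0.166 + 0.52·0.109 + 0.33·0.167 + 0.61·0.054 + 0.53·0.25 + 0.66·0.254
      = 0.11122 + 0.05668 + 0.05511 + 0.03294 + 0.1325 + 0.16764 = 0.55609

P(S) ≈ 0.5561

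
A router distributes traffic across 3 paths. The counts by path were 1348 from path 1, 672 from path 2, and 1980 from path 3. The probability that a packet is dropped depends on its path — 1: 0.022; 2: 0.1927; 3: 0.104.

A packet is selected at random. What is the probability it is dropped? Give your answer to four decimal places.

Total: 1348 + 672 + 1980 = 4000.
P(1) = 1348/4000 = 0.337. P(2) = 672/4000 = 0.168. P(3) = 1980/4000 = 0.495.
Using total probability over the partition,
P(L) = P(L|1)·P(1) + P(L|2)·P(2) + P(L|3)·P(3)
      = 0.022·0.337 + 0.1927·0.168 + 0.104·0.495
      = 0.007414 + 0.0323736 + 0.05148 = 0.0912676

0.0913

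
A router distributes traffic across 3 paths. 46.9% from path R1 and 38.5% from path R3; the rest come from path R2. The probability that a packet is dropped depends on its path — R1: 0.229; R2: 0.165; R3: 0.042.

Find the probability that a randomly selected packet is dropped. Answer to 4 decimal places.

P(L) ≈ 0.1477

P(R2) = 1 − (0.469 + 0.385) = 0.146.
P(L) = P(L|R1)·P(R1) + P(L|R2)·P(R2) + P(L|R3)·P(R3)
      = 0.229·0.469 + 0.165·0.146 + 0.042·0.385
      = 0.107401 + 0.02409 + 0.01617 = 0.147661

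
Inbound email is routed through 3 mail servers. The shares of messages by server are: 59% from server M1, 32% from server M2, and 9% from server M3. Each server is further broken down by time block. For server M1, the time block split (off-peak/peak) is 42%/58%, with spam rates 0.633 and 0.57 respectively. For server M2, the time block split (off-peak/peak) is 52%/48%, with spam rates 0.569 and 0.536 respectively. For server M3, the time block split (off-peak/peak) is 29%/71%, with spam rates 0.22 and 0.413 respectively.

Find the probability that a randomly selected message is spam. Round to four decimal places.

P(S|M1) = 0.42·0.633 + 0.58·0.57 = 0.26586 + 0.3306 = 0.59646
P(S|M2) = 0.52·0.569 + 0.48·0.536 = 0.29588 + 0.25728 = 0.55316
P(S|M3) = 0.29·0.22 + 0.71·0.413 = 0.0638 + 0.29323 = 0.35703
By total probability over the outer partition,
P(S) = 0.59·0.59646 + 0.32·0.55316 + 0.09·0.35703
      = 0.3519114 + 0.1770112 + 0.0321327 = 0.5610553

0.5611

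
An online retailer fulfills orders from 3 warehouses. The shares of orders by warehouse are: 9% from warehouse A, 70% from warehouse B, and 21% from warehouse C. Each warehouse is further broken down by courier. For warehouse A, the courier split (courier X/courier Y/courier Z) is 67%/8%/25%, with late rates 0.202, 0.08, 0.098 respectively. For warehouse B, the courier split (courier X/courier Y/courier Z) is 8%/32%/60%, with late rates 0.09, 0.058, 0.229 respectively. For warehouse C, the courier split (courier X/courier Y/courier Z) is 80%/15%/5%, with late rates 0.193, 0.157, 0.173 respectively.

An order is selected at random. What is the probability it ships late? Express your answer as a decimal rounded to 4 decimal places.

P(L|A) = 0.67·0.202 + 0.08·0.08 + 0.25·0.098 = 0.13534 + 0.0064 + 0.0245 = 0.16624
P(L|B) = 0.08·0.09 + 0.32·0.058 + 0.6·0.229 = 0.0072 + 0.01856 + 0.1374 = 0.16316
P(L|C) = 0.8·0.193 + 0.15·0.157 + 0.05·0.173 = 0.1544 + 0.02355 + 0.00865 = 0.1866
By total probability over the outer partition,
P(L) = 0.09·0.16624 + 0.7·0.16316 + 0.21·0.1866
      = 0.0149616 + 0.114212 + 0.039186 = 0.1683596

0.1684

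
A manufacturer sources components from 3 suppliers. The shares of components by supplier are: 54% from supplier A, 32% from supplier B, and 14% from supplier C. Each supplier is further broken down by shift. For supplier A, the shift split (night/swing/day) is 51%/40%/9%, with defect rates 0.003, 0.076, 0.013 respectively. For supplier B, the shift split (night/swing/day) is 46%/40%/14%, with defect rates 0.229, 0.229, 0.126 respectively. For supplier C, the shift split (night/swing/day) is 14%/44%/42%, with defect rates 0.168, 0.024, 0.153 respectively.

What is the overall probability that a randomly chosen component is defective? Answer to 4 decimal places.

0.1003

P(D|A) = 0.51·0.003 + 0.4·0.076 + 0.09·0.013 = 0.00153 + 0.0304 + 0.00117 = 0.0331
P(D|B) = 0.46·0.229 + 0.4·0.229 + 0.14·0.126 = 0.10534 + 0.0916 + 0.01764 = 0.21458
P(D|C) = 0.14·0.168 + 0.44·0.024 + 0.42·0.153 = 0.02352 + 0.01056 + 0.06426 = 0.09834
By total probability over the outer partition,
P(D) = 0.54·0.0331 + 0.32·0.21458 + 0.14·0.09834
      = 0.017874 + 0.0686656 + 0.0137676 = 0.1003072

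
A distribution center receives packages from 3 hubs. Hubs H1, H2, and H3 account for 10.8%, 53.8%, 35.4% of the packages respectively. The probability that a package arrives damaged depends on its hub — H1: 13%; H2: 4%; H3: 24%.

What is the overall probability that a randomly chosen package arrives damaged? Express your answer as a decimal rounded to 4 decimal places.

0.1205

P(D) = P(D|H1)·P(H1) + P(D|H2)·P(H2) + P(D|H3)·P(H3)
      = 0.13·0.108 + 0.04·0.538 + 0.24·0.354
      = 0.01404 + 0.02152 + 0.08496 = 0.12052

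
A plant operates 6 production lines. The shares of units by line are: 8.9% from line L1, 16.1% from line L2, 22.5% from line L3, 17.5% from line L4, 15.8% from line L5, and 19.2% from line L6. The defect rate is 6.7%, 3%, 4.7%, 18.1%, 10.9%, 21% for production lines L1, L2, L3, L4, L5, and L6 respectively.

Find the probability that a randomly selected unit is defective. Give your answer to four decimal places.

P(D) = P(D|L1)·P(L1) + P(D|L2)·P(L2) + P(D|L3)·P(L3) + P(D|L4)·P(L4) + P(D|L5)·P(L5) + P(D|L6)·P(L6)
      = 0.067·0.089 + 0.03·0.161 + 0.047·0.225 + 0.181·0.175 + 0.109·0.158 + 0.21·0.192
      = 0.005963 + 0.00483 + 0.010575 + 0.031675 + 0.017222 + 0.04032 = 0.110585

P(D) ≈ 0.1106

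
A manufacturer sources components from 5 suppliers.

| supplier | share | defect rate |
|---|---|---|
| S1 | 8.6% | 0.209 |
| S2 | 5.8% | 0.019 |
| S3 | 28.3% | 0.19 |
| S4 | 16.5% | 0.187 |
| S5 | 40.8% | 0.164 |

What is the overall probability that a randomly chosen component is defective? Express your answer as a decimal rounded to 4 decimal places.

P(D) = P(D|S1)·P(S1) + P(D|S2)·P(S2) + P(D|S3)·P(S3) + P(D|S4)·P(S4) + P(D|S5)·P(S5)
      = 0.209·0.086 + 0.019·0.058 + 0.19·0.283 + 0.187·0.165 + 0.164·0.408
      = 0.017974 + 0.001102 + 0.05377 + 0.030855 + 0.066912 = 0.170613

P(D) ≈ 0.1706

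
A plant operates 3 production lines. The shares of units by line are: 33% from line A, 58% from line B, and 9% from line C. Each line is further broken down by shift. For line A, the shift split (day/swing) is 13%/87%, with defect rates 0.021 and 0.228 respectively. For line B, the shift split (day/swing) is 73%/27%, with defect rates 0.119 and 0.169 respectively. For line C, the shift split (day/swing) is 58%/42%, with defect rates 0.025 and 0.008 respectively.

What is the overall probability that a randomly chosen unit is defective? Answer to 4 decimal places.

P(D|A) = 0.13·0.021 + 0.87·0.228 = 0.00273 + 0.19836 = 0.20109
P(D|B) = 0.73·0.119 + 0.27·0.169 = 0.08687 + 0.04563 = 0.1325
P(D|C) = 0.58·0.025 + 0.42·0.008 = 0.0145 + 0.00336 = 0.01786
By total probability over the outer partition,
P(D) = 0.33·0.20109 + 0.58·0.1325 + 0.09·0.01786
      = 0.0663597 + 0.07685 + 0.0016074 = 0.1448171

P(D) ≈ 0.1448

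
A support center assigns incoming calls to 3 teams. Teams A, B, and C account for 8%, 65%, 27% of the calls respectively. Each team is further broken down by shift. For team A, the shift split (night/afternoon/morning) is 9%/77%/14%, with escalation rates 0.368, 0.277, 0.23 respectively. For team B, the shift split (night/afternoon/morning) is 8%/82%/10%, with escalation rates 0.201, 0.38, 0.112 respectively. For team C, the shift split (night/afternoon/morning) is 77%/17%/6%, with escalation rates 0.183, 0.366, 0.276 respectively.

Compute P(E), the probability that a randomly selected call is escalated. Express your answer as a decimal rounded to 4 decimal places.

0.3019

P(E|A) = 0.09·0.368 + 0.77·0.277 + 0.14·0.23 = 0.03312 + 0.21329 + 0.0322 = 0.27861
P(E|B) = 0.08·0.201 + 0.82·0.38 + 0.1·0.112 = 0.01608 + 0.3116 + 0.0112 = 0.33888
P(E|C) = 0.77·0.183 + 0.17·0.366 + 0.06·0.276 = 0.14091 + 0.06222 + 0.01656 = 0.21969
By total probability over the outer partition,
P(E) = 0.08·0.27861 + 0.65·0.33888 + 0.27·0.21969
      = 0.0222888 + 0.220272 + 0.0593163 = 0.3018771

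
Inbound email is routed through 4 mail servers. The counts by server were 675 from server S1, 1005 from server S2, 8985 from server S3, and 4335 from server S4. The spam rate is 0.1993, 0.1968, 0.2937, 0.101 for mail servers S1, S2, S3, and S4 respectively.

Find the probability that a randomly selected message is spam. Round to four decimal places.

P(S) ≈ 0.2273

Total: 675 + 1005 + 8985 + 4335 = 15000.
P(S1) = 675/15000 = 0.045. P(S2) = 1005/15000 = 0.067. P(S3) = 8985/15000 = 0.599. P(S4) = 4335/15000 = 0.289.
P(S) = P(S|S1)·P(S1) + P(S|S2)·P(S2) + P(S|S3)·P(S3) + P(S|S4)·P(S4)
      = 0.1993·0.045 + 0.1968·0.067 + 0.2937·0.599 + 0.101·0.289
      = 0.0089685 + 0.0131856 + 0.1759263 + 0.029189 = 0.2272694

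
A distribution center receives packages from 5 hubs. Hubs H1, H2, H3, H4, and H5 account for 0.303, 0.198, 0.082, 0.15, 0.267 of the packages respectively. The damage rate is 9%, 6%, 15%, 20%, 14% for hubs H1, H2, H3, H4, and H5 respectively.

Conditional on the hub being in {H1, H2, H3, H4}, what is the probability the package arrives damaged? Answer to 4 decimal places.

0.1111

Let S = {H1, H2, H3, H4}.
P(S) = 0.303 + 0.198 + 0.082 + 0.15 = 0.733.
P(D ∩ S) = 0.09·0.303 + 0.06·0.198 + 0.15·0.082 + 0.2·0.15 = 0.02727 + 0.01188 + 0.0123 + 0.03 = 0.08145.
P(D | S) = 0.08145 / 0.733 = 0.111119…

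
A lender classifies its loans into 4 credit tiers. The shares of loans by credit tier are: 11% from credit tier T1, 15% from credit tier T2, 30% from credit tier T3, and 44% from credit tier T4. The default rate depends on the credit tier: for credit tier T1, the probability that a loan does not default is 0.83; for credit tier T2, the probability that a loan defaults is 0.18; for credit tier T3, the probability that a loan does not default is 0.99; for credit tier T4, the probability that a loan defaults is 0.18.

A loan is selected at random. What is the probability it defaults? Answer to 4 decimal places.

0.1279

P(D|T1) = 1 − 0.83 = 0.17.
P(D|T3) = 1 − 0.99 = 0.01.
P(D) = P(D|T1)·P(T1) + P(D|T2)·P(T2) + P(D|T3)·P(T3) + P(D|T4)·P(T4)
      = 0.17·0.11 + 0.18·0.15 + 0.01·0.3 + 0.18·0.44
      = 0.0187 + 0.027 + 0.003 + 0.0792 = 0.1279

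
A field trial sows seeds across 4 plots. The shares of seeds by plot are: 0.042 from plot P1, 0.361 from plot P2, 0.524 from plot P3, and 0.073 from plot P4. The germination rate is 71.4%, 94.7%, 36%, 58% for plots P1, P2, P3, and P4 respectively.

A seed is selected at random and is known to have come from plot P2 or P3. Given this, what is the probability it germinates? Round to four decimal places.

Let S = {P2, P3}.
P(S) = 0.361 + 0.524 = 0.885.
P(G ∩ S) = 0.947·0.361 + 0.36·0.524 = 0.341867 + 0.18864 = 0.530507.
P(G | S) = 0.530507 / 0.885 = 0.599443…

0.5994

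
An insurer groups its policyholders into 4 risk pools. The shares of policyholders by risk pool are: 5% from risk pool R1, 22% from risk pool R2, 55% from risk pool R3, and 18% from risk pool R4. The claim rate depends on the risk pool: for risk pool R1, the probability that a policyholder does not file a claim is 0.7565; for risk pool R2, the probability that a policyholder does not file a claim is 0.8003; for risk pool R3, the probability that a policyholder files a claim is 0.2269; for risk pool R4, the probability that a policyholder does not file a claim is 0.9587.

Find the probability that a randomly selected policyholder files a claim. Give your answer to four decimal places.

P(C|R1) = 1 − 0.7565 = 0.2435.
P(C|R2) = 1 − 0.8003 = 0.1997.
P(C|R4) = 1 − 0.9587 = 0.0413.
P(C) = P(C|R1)·P(R1) + P(C|R2)·P(R2) + P(C|R3)·P(R3) + P(C|R4)·P(R4)
      = 0.2435·0.05 + 0.1997·0.22 + 0.2269·0.55 + 0.0413·0.18
      = 0.012175 + 0.043934 + 0.124795 + 0.007434 = 0.188338

0.1883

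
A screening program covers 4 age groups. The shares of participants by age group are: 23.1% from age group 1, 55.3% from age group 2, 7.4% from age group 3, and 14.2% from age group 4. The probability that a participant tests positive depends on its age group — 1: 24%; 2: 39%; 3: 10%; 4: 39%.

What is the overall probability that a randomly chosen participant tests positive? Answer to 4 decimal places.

P(T) = P(T|1)·P(1) + P(T|2)·P(2) + P(T|3)·P(3) + P(T|4)·P(4)
      = 0.24·0.231 + 0.39·0.553 + 0.1·0.074 + 0.39·0.142
      = 0.05544 + 0.21567 + 0.0074 + 0.05538 = 0.33389

0.3339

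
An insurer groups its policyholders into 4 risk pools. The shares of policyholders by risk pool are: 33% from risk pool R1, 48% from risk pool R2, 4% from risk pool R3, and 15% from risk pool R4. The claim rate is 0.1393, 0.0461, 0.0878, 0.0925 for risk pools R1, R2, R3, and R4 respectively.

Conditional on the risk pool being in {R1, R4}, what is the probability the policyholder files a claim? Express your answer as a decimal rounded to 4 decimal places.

Let S = {R1, R4}.
P(S) = 0.33 + 0.15 = 0.48.
P(C ∩ S) = 0.1393·0.33 + 0.0925·0.15 = 0.045969 + 0.013875 = 0.059844.
P(C | S) = 0.059844 / 0.48 = 0.124675…

P(C|S) ≈ 0.1247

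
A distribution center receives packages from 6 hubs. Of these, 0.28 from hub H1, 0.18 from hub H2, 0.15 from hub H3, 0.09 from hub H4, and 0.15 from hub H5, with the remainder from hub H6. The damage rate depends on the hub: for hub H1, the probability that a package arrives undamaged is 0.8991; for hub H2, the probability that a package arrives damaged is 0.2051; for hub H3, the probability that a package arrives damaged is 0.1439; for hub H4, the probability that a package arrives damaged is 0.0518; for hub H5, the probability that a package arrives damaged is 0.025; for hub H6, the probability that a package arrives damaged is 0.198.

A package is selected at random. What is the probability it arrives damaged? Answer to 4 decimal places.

P(H6) = 1 − (0.28 + 0.18 + 0.15 + 0.09 + 0.15) = 0.15.
P(D|H1) = 1 − 0.8991 = 0.1009.
Using total probability over the partition,
P(D) = P(D|H1)·P(H1) + P(D|H2)·P(H2) + P(D|H3)·P(H3) + P(D|H4)·P(H4) + P(D|H5)·P(H5) + P(D|H6)·P(H6)
      = 0.1009·0.28 + 0.2051·0.18 + 0.1439·0.15 + 0.0518·0.09 + 0.025·0.15 + 0.198·0.15
      = 0.028252 + 0.036918 + 0.021585 + 0.004662 + 0.00375 + 0.0297 = 0.124867

0.1249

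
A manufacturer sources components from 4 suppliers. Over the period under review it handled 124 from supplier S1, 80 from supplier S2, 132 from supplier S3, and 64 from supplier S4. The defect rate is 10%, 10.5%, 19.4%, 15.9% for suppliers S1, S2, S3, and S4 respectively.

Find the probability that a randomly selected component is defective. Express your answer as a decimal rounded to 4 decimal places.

0.1415

Total: 124 + 80 + 132 + 64 = 400.
P(S1) = 124/400 = 0.31. P(S2) = 80/400 = 0.2. P(S3) = 132/400 = 0.33. P(S4) = 64/400 = 0.16.
P(D) = P(D|S1)·P(S1) + P(D|S2)·P(S2) + P(D|S3)·P(S3) + P(D|S4)·P(S4)
      = 0.1·0.31 + 0.105·0.2 + 0.194·0.33 + 0.159·0.16
      = 0.031 + 0.021 + 0.06402 + 0.02544 = 0.14146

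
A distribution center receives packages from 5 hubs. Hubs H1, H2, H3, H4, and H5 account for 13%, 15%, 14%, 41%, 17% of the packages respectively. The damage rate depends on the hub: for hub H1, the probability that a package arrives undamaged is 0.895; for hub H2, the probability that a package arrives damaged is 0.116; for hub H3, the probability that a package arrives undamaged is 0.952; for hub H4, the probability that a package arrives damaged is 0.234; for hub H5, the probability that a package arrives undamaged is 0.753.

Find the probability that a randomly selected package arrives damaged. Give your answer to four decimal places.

P(D) ≈ 0.1757

P(D|H1) = 1 − 0.895 = 0.105.
P(D|H3) = 1 − 0.952 = 0.048.
P(D|H5) = 1 − 0.753 = 0.247.
P(D) = P(D|H1)·P(H1) + P(D|H2)·P(H2) + P(D|H3)·P(H3) + P(D|H4)·P(H4) + P(D|H5)·P(H5)
      = 0.105·0.13 + 0.116·0.15 + 0.048·0.14 + 0.234·0.41 + 0.247·0.17
      = 0.01365 + 0.0174 + 0.00672 + 0.09594 + 0.04199 = 0.1757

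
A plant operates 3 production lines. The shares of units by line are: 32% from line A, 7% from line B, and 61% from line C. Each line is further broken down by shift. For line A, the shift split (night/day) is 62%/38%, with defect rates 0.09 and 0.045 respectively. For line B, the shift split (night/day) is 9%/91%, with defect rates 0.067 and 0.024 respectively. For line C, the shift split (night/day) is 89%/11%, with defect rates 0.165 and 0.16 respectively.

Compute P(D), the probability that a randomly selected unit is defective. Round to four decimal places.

P(D|A) = 0.62·0.09 + 0.38·0.045 = 0.0558 + 0.0171 = 0.0729
P(D|B) = 0.09·0.067 + 0.91·0.024 = 0.00603 + 0.02184 = 0.02787
P(D|C) = 0.89·0.165 + 0.11·0.16 = 0.14685 + 0.0176 = 0.16445
By total probability over the outer partition,
P(D) = 0.32·0.0729 + 0.07·0.02787 + 0.61·0.16445
      = 0.023328 + 0.0019509 + 0.1003145 = 0.1255934

0.1256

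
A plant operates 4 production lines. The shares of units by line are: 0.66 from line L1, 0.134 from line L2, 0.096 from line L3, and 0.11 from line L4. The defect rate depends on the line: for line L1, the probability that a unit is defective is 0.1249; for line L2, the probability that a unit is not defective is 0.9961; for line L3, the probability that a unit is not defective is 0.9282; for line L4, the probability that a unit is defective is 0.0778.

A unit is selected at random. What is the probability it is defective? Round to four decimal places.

P(D|L2) = 1 − 0.9961 = 0.0039.
P(D|L3) = 1 − 0.9282 = 0.0718.
By the law of total probability,
P(D) = P(D|L1)·P(L1) + P(D|L2)·P(L2) + P(D|L3)·P(L3) + P(D|L4)·P(L4)
      = 0.1249·0.66 + 0.0039·0.134 + 0.0718·0.096 + 0.0778·0.11
      = 0.082434 + 0.0005226 + 0.0068928 + 0.008558 = 0.0984074

0.0984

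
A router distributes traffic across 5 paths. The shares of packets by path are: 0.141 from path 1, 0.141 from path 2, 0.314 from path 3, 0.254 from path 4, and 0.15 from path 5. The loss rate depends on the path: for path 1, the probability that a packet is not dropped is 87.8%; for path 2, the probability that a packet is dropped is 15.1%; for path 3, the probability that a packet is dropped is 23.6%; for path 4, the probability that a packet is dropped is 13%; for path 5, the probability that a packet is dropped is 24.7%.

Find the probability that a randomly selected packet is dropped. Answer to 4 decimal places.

P(L|1) = 1 − 0.878 = 0.122.
Using total probability over the partition,
P(L) = P(L|1)·P(1) + P(L|2)·P(2) + P(L|3)·P(3) + P(L|4)·P(4) + P(L|5)·P(5)
      = 0.122·0.141 + 0.151·0.141 + 0.236·0.314 + 0.13·0.254 + 0.247·0.15
      = 0.017202 + 0.021291 + 0.074104 + 0.03302 + 0.03705 = 0.182667

0.1827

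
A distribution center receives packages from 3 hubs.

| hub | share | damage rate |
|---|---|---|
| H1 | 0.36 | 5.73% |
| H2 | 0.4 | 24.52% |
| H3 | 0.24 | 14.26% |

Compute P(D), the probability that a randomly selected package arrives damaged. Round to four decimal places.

P(D) = P(D|H1)·P(H1) + P(D|H2)·P(H2) + P(D|H3)·P(H3)
      = 0.0573·0.36 + 0.2452·0.4 + 0.1426·0.24
      = 0.020628 + 0.09808 + 0.034224 = 0.152932

0.1529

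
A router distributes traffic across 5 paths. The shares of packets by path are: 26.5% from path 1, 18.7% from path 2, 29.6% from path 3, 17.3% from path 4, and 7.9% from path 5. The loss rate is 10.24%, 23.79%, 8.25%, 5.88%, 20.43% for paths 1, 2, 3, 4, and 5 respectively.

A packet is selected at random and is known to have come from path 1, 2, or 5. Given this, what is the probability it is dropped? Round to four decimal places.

Let S = {1, 2, 5}.
P(S) = 0.265 + 0.187 + 0.079 = 0.531.
P(L ∩ S) = 0.1024·0.265 + 0.2379·0.187 + 0.2043·0.079 = 0.027136 + 0.0444873 + 0.0161397 = 0.087763.
P(L | S) = 0.087763 / 0.531 = 0.165279…

0.1653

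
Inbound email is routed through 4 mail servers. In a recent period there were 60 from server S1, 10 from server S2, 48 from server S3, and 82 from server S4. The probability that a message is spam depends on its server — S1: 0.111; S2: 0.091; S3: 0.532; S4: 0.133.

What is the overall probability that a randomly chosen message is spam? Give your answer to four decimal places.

Total: 60 + 10 + 48 + 82 = 200.
P(S1) = 60/200 = 0.3. P(S2) = 10/200 = 0.05. P(S3) = 48/200 = 0.24. P(S4) = 82/200 = 0.41.
P(S) = P(S|S1)·P(S1) + P(S|S2)·P(S2) + P(S|S3)·P(S3) + P(S|S4)·P(S4)
      = 0.111·0.3 + 0.091·0.05 + 0.532·0.24 + 0.133·0.41
      = 0.0333 + 0.00455 + 0.12768 + 0.05453 = 0.22006

0.2201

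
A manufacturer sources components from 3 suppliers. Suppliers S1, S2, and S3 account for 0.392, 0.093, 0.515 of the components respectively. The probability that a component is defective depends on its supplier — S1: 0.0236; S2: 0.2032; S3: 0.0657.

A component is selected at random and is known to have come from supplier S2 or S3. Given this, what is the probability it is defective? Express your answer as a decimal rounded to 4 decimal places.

0.0867

Let S = {S2, S3}.
P(S) = 0.093 + 0.515 = 0.608.
P(D ∩ S) = 0.2032·0.093 + 0.0657·0.515 = 0.0188976 + 0.0338355 = 0.0527331.
P(D | S) = 0.0527331 / 0.608 = 0.086732…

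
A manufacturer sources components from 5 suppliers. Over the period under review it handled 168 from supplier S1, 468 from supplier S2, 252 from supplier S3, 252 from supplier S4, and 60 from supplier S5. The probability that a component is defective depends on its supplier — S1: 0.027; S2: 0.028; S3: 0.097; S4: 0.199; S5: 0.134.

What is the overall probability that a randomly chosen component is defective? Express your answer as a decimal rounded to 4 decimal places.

Total: 168 + 468 + 252 + 252 + 60 = 1200.
P(S1) = 168/1200 = 0.14. P(S2) = 468/1200 = 0.39. P(S3) = 252/1200 = 0.21. P(S4) = 252/1200 = 0.21. P(S5) = 60/1200 = 0.05.
P(D) = P(D|S1)·P(S1) + P(D|S2)·P(S2) + P(D|S3)·P(S3) + P(D|S4)·P(S4) + P(D|S5)·P(S5)
      = 0.027·0.14 + 0.028·0.39 + 0.097·0.21 + 0.199·0.21 + 0.134·0.05
      = 0.00378 + 0.01092 + 0.02037 + 0.04179 + 0.0067 = 0.08356

0.0836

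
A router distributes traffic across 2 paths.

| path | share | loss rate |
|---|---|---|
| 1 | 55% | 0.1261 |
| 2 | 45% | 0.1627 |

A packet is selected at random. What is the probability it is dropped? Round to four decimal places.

P(L) ≈ 0.1426

P(L) = P(L|1)·P(1) + P(L|2)·P(2)
      = 0.1261·0.55 + 0.1627·0.45
      = 0.069355 + 0.073215 = 0.14257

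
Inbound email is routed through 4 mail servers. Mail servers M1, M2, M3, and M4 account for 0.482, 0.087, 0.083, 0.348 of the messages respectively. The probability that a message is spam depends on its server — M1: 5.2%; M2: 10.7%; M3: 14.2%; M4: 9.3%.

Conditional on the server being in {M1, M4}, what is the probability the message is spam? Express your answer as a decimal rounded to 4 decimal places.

Let J = {M1, M4}.
P(J) = 0.482 + 0.348 = 0.83.
P(S ∩ J) = 0.052·0.482 + 0.093·0.348 = 0.025064 + 0.032364 = 0.057428.
P(S | J) = 0.057428 / 0.83 = 0.069190…

P(S|J) ≈ 0.0692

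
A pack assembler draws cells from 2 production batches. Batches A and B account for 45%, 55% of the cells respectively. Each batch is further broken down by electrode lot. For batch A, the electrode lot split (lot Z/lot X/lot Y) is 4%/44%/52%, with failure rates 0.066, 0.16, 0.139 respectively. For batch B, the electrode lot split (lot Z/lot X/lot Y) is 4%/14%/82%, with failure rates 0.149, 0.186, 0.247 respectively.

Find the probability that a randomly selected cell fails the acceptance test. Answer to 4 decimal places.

P(F|A) = 0.04·0.066 + 0.44·0.16 + 0.52·0.139 = 0.00264 + 0.0704 + 0.07228 = 0.14532
P(F|B) = 0.04·0.149 + 0.14·0.186 + 0.82·0.247 = 0.00596 + 0.02604 + 0.20254 = 0.23454
By total probability over the outer partition,
P(F) = 0.45·0.14532 + 0.55·0.23454
      = 0.065394 + 0.128997 = 0.194391

P(F) ≈ 0.1944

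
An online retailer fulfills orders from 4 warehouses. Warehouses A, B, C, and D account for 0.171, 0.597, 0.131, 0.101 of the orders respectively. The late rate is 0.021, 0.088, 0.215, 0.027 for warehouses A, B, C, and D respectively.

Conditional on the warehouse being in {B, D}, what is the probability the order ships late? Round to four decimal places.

Let S = {B, D}.
P(S) = 0.597 + 0.101 = 0.698.
P(L ∩ S) = 0.088·0.597 + 0.027·0.101 = 0.052536 + 0.002727 = 0.055263.
P(L | S) = 0.055263 / 0.698 = 0.079173…

0.0792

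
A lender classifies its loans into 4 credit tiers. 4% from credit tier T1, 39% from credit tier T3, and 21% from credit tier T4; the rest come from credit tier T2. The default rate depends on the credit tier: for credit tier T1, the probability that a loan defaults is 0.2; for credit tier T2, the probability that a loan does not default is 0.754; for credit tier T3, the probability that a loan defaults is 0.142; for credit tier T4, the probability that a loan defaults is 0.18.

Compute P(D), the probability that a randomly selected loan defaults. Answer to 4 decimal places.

P(D) ≈ 0.1897

P(T2) = 1 − (0.04 + 0.39 + 0.21) = 0.36.
P(D|T2) = 1 − 0.754 = 0.246.
P(D) = P(D|T1)·P(T1) + P(D|T2)·P(T2) + P(D|T3)·P(T3) + P(D|T4)·P(T4)
      = 0.2·0.04 + 0.246·0.36 + 0.142·0.39 + 0.18·0.21
      = 0.008 + 0.08856 + 0.05538 + 0.0378 = 0.18974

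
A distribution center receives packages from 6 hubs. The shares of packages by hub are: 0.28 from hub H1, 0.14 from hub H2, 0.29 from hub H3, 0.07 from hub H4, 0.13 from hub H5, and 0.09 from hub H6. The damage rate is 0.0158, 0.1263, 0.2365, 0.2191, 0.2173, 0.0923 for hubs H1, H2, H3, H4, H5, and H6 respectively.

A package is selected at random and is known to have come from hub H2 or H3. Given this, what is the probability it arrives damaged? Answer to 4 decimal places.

0.2006

Let S = {H2, H3}.
P(S) = 0.14 + 0.29 = 0.43.
P(D ∩ S) = 0.1263·0.14 + 0.2365·0.29 = 0.017682 + 0.068585 = 0.086267.
P(D | S) = 0.086267 / 0.43 = 0.200621…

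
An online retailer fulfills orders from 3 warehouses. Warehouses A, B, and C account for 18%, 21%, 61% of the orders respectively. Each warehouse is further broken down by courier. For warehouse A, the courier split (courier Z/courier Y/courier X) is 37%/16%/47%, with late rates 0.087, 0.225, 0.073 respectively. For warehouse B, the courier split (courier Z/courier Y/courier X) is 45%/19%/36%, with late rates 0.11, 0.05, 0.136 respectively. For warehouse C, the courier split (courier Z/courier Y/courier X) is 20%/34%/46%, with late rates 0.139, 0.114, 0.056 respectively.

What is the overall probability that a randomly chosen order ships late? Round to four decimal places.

P(L|A) = 0.37·0.087 + 0.16·0.225 + 0.47·0.073 = 0.03219 + 0.036 + 0.03431 = 0.1025
P(L|B) = 0.45·0.11 + 0.19·0.05 + 0.36·0.136 = 0.0495 + 0.0095 + 0.04896 = 0.10796
P(L|C) = 0.2·0.139 + 0.34·0.114 + 0.46·0.056 = 0.0278 + 0.03876 + 0.02576 = 0.09232
Then overall,
P(L) = 0.18·0.1025 + 0.21·0.10796 + 0.61·0.09232
      = 0.01845 + 0.0226716 + 0.0563152 = 0.0974368

0.0974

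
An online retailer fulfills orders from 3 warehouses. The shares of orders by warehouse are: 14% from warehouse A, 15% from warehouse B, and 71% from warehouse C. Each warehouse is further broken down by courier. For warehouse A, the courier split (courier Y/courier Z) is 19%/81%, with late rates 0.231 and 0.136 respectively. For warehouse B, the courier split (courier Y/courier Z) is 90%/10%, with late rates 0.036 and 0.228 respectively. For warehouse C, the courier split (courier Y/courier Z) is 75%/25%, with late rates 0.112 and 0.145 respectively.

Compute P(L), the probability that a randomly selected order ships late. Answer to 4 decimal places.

0.1152

P(L|A) = 0.19·0.231 + 0.81·0.136 = 0.04389 + 0.11016 = 0.15405
P(L|B) = 0.9·0.036 + 0.1·0.228 = 0.0324 + 0.0228 = 0.0552
P(L|C) = 0.75·0.112 + 0.25·0.145 = 0.084 + 0.03625 = 0.12025
By total probability over the outer partition,
P(L) = 0.14·0.15405 + 0.15·0.0552 + 0.71·0.12025
      = 0.021567 + 0.00828 + 0.0853775 = 0.1152245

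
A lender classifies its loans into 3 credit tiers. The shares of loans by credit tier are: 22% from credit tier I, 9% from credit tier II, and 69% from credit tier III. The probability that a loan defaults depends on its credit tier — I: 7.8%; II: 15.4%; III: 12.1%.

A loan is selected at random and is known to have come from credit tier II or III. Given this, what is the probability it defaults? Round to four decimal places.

0.1248

Let S = {II, III}.
P(S) = 0.09 + 0.69 = 0.78.
P(D ∩ S) = 0.154·0.09 + 0.121·0.69 = 0.01386 + 0.08349 = 0.09735.
P(D | S) = 0.09735 / 0.78 = 0.124808…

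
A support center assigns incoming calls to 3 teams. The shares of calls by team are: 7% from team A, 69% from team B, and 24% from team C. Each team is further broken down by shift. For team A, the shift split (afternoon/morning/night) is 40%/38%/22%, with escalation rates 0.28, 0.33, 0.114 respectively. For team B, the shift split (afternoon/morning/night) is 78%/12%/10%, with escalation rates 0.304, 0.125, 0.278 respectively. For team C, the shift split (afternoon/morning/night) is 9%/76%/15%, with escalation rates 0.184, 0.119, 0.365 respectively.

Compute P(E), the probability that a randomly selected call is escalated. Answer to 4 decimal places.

P(E) ≈ 0.2503

P(E|A) = 0.4·0.28 + 0.38·0.33 + 0.22·0.114 = 0.112 + 0.1254 + 0.02508 = 0.26248
P(E|B) = 0.78·0.304 + 0.12·0.125 + 0.1·0.278 = 0.23712 + 0.015 + 0.0278 = 0.27992
P(E|C) = 0.09·0.184 + 0.76·0.119 + 0.15·0.365 = 0.01656 + 0.09044 + 0.05475 = 0.16175
Then overall,
P(E) = 0.07·0.26248 + 0.69·0.27992 + 0.24·0.16175
      = 0.0183736 + 0.1931448 + 0.03882 = 0.2503384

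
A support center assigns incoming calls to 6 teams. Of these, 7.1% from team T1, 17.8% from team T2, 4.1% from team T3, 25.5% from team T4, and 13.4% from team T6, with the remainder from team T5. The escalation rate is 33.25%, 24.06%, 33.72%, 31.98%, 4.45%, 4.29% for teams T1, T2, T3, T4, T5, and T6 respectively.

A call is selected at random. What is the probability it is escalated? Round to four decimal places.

P(E) ≈ 0.1818

P(T5) = 1 − (0.071 + 0.178 + 0.041 + 0.255 + 0.134) = 0.321.
P(E) = P(E|T1)·P(T1) + P(E|T2)·P(T2) + P(E|T3)·P(T3) + P(E|T4)·P(T4) + P(E|T5)·P(T5) + P(E|T6)·P(T6)
      = 0.3325·0.071 + 0.2406·0.178 + 0.3372·0.041 + 0.3198·0.255 + 0.0445·0.321 + 0.0429·0.134
      = 0.0236075 + 0.0428268 + 0.0138252 + 0.081549 + 0.0142845 + 0.0057486 = 0.1818416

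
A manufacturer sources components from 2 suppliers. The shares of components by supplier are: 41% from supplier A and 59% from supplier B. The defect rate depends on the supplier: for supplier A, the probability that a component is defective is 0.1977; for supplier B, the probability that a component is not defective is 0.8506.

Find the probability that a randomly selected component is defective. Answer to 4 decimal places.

0.1692

P(D|B) = 1 − 0.8506 = 0.1494.
P(D) = P(D|A)·P(A) + P(D|B)·P(B)
      = 0.1977·0.41 + 0.1494·0.59
      = 0.081057 + 0.088146 = 0.169203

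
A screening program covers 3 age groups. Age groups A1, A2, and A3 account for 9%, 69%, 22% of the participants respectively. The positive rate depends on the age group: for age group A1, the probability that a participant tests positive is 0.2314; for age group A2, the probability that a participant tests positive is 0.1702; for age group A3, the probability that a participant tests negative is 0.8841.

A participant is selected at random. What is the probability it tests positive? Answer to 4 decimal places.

P(T) ≈ 0.1638

P(T|A3) = 1 − 0.8841 = 0.1159.
P(T) = P(T|A1)·P(A1) + P(T|A2)·P(A2) + P(T|A3)·P(A3)
      = 0.2314·0.09 + 0.1702·0.69 + 0.1159·0.22
      = 0.020826 + 0.117438 + 0.025498 = 0.163762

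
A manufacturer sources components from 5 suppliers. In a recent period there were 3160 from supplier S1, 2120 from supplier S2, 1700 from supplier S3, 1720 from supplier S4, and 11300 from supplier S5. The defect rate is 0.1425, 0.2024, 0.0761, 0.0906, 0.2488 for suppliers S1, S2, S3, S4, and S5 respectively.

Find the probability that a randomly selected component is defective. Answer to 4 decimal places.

0.1988

Total: 3160 + 2120 + 1700 + 1720 + 11300 = 20000.
P(S1) = 3160/20000 = 0.158. P(S2) = 2120/20000 = 0.106. P(S3) = 1700/20000 = 0.085. P(S4) = 1720/20000 = 0.086. P(S5) = 11300/20000 = 0.565.
P(D) = P(D|S1)·P(S1) + P(D|S2)·P(S2) + P(D|S3)·P(S3) + P(D|S4)·P(S4) + P(D|S5)·P(S5)
      = 0.1425·0.158 + 0.2024·0.106 + 0.0761·0.085 + 0.0906·0.086 + 0.2488·0.565
      = 0.022515 + 0.0214544 + 0.0064685 + 0.0077916 + 0.140572 = 0.1988015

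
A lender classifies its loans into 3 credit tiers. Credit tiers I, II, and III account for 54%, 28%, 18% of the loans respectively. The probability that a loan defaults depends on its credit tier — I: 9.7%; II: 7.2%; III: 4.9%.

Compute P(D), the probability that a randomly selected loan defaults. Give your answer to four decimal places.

0.0814

Using total probability over the partition,
P(D) = P(D|I)·P(I) + P(D|II)·P(II) + P(D|III)·P(III)
      = 0.097·0.54 + 0.072·0.28 + 0.049·0.18
      = 0.05238 + 0.02016 + 0.00882 = 0.08136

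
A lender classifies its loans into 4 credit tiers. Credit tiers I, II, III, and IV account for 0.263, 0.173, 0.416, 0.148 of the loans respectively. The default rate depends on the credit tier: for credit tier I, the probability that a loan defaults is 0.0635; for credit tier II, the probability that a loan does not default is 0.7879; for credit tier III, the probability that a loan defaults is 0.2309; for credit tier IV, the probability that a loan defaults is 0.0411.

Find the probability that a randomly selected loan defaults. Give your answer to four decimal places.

0.1555

P(D|II) = 1 − 0.7879 = 0.2121.
Using total probability over the partition,
P(D) = P(D|I)·P(I) + P(D|II)·P(II) + P(D|III)·P(III) + P(D|IV)·P(IV)
      = 0.0635·0.263 + 0.2121·0.173 + 0.2309·0.416 + 0.0411·0.148
      = 0.0167005 + 0.0366933 + 0.0960544 + 0.0060828 = 0.155531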